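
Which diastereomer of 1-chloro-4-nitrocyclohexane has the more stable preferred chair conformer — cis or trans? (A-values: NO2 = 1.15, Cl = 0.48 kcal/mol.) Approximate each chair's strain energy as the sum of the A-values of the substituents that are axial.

trans

At 1,4 positions (parity opposite): cis → (a,e or e,a); trans → (e,e or a,a).
Best chair for cis: E = 0.48 kcal/mol; best chair for trans: E = 0.00 kcal/mol.
The trans isomer is lower by 0.48 kcal/mol.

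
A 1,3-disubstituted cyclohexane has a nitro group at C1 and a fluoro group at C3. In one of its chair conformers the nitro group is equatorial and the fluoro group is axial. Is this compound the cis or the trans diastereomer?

trans

C1 and C3 have the same parity, so their axial bonds point in the same direction.
With same-parity carbons, two substituents on the same face are both axial or both equatorial; opposite faces give one of each.
Here the groups are equatorial/axial → opposite face → trans.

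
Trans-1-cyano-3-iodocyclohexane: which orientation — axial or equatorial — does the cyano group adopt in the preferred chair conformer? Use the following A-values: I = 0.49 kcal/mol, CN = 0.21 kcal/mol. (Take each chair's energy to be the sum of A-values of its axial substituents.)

C1 and C3 have the same parity, so for the trans isomer the two substituents are one axial and one equatorial in each chair.
Chair I (iodo axial, cyano equatorial): E = 0.49 kcal/mol.
Chair II (iodo equatorial, cyano axial): E = 0.21 kcal/mol.
Chair II is the more stable (lower-energy) conformer, and in that chair the cyano group is axial.

axial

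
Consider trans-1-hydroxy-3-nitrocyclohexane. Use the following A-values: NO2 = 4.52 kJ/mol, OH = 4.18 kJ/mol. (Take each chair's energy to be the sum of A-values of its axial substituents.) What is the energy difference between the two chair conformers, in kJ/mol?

0.34 kJ/mol

C1 and C3 have the same parity, so for the trans isomer the two substituents are one axial and one equatorial in each chair.
Chair I (nitro axial, hydroxyl equatorial): E = 4.52 kJ/mol.
Chair II (nitro equatorial, hydroxyl axial): E = 4.18 kJ/mol.
ΔE = 4.52 − 4.18 = 0.34 kJ/mol; chair II is more stable.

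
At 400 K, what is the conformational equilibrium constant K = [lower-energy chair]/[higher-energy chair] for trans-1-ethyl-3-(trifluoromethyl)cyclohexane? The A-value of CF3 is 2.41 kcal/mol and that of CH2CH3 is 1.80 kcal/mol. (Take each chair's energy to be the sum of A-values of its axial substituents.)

K ≈ 2.15

C1 and C3 have the same parity, so for the trans isomer the two substituents are one axial and one equatorial in each chair.
Chair I (trifluoromethyl axial, ethyl equatorial): E = 2.41 kcal/mol; chair II (trifluoromethyl equatorial, ethyl axial): E = 1.80 kcal/mol.
ΔG = 0.61 kcal/mol between the two chairs.
K = exp(ΔG/RT) with R = 1.987×10⁻³ kcal mol⁻¹ K⁻¹ and T = 400 K gives K ≈ 2.15.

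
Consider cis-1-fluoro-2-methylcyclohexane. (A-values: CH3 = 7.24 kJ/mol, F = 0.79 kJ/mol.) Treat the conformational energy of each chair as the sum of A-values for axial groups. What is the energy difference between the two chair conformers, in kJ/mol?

6.45 kJ/mol

C1 and C2 have opposite parity, so for the cis isomer the two substituents are one axial and one equatorial in each chair.
Chair I (methyl axial, fluoro equatorial): E = 7.24 kJ/mol.
Chair II (methyl equatorial, fluoro axial): E = 0.79 kJ/mol.
ΔE = 7.24 − 0.79 = 6.45 kJ/mol; chair II is more stable.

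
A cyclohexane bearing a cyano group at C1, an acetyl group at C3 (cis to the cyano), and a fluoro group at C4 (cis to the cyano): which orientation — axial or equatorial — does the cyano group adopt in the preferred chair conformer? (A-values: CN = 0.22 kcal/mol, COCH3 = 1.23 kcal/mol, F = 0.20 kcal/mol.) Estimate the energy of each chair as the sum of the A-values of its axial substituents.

equatorial

Chair I (cyano axial, acetyl axial, fluoro equatorial): E = 1.45 kcal/mol.
Chair II (cyano equatorial, acetyl equatorial, fluoro axial): E = 0.20 kcal/mol.
Chair II is the more stable (lower-energy) conformer, and in that chair the cyano group is equatorial.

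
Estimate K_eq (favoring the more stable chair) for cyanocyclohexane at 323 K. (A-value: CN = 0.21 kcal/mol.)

K ≈ 1.39

One chair has the cyano group axial (E = 0.21 kcal/mol) and the other has it equatorial (E = 0).
ΔG = 0.21 kcal/mol between the two chairs.
K = exp(ΔG/RT) with R = 1.987×10⁻³ kcal mol⁻¹ K⁻¹ and T = 323 K gives K ≈ 1.39.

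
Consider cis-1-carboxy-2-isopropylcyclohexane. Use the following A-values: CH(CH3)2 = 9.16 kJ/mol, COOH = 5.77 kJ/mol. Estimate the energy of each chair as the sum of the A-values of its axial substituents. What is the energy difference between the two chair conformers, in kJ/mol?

C1 and C2 have opposite parity, so for the cis isomer the two substituents are one axial and one equatorial in each chair.
Chair I (isopropyl axial, carboxyl equatorial): E = 9.16 kJ/mol.
Chair II (isopropyl equatorial, carboxyl axial): E = 5.77 kJ/mol.
ΔE = 9.16 − 5.77 = 3.39 kJ/mol; chair II is more stable.

3.39 kJ/mol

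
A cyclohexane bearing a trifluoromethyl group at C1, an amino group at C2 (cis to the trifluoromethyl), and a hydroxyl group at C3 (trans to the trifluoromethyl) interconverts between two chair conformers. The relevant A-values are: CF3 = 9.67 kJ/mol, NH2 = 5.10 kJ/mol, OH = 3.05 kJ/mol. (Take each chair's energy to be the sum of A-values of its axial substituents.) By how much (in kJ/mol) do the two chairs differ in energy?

1.52 kJ/mol

Chair I (trifluoromethyl axial, amino equatorial, hydroxyl equatorial): E = 9.67 kJ/mol.
Chair II (trifluoromethyl equatorial, amino axial, hydroxyl axial): E = 8.15 kJ/mol.
ΔE = 9.67 − 8.15 = 1.52 kJ/mol; chair II is more stable.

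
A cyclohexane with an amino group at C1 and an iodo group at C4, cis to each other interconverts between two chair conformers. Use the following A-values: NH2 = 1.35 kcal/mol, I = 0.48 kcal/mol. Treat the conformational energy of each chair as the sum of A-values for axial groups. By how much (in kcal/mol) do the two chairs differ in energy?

C1 and C4 have opposite parity, so for the cis isomer the two substituents are one axial and one equatorial in each chair.
Chair I (amino axial, iodo equatorial): E = 1.35 kcal/mol.
Chair II (amino equatorial, iodo axial): E = 0.48 kcal/mol.
ΔE = 1.35 − 0.48 = 0.87 kcal/mol; chair II is more stable.

0.87 kcal/mol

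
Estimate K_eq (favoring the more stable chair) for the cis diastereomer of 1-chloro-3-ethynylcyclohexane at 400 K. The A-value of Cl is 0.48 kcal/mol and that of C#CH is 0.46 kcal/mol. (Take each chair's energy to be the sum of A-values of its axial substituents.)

K ≈ 3.26

C1 and C3 have the same parity, so for the cis isomer the two substituents are e,e in one chair and a,a in the other.
Chair I (chloro axial, ethynyl axial): E = 0.94 kcal/mol; chair II (chloro equatorial, ethynyl equatorial): E = 0.00 kcal/mol.
ΔG = 0.94 kcal/mol between the two chairs.
K = exp(ΔG/RT) with R = 1.987×10⁻³ kcal mol⁻¹ K⁻¹ and T = 400 K gives K ≈ 3.26.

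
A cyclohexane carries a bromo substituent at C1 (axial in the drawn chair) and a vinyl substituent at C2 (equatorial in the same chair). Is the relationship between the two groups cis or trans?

C1 and C2 have opposite parity, so their axial bonds point in opposite directions.
With opposite-parity carbons, two substituents on the same face are one axial and one equatorial; opposite faces give both axial or both equatorial.
Here the groups are axial/equatorial → same face → cis.

cis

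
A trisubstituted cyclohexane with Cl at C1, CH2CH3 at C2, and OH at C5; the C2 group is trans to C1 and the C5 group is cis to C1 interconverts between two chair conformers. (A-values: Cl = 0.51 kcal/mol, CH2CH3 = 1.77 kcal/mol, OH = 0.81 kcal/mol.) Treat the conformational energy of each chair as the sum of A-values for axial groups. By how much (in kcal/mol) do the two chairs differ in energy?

3.09 kcal/mol

Chair I (chloro axial, ethyl axial, hydroxyl axial): E = 3.09 kcal/mol.
Chair II (chloro equatorial, ethyl equatorial, hydroxyl equatorial): E = 0.00 kcal/mol.
ΔE = 3.09 − 0.00 = 3.09 kcal/mol; chair II is more stable.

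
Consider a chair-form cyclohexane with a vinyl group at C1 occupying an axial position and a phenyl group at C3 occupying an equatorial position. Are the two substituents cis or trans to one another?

C1 and C3 have the same parity, so their axial bonds point in the same direction.
With same-parity carbons, two substituents on the same face are both axial or both equatorial; opposite faces give one of each.
Here the groups are axial/equatorial → opposite face → trans.

trans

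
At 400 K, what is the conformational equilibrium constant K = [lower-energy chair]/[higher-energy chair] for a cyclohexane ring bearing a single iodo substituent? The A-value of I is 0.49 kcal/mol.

K ≈ 1.85

One chair has the iodo group axial (E = 0.49 kcal/mol) and the other has it equatorial (E = 0).
ΔG = 0.49 kcal/mol between the two chairs.
K = exp(ΔG/RT) with R = 1.987×10⁻³ kcal mol⁻¹ K⁻¹ and T = 400 K gives K ≈ 1.85.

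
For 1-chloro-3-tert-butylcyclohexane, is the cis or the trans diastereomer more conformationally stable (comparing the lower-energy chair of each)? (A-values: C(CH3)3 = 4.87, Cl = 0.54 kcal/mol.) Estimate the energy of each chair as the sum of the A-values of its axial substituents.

cis

At 1,3 positions (parity same): cis → (e,e or a,a); trans → (a,e or e,a).
Best chair for cis: E = 0.00 kcal/mol; best chair for trans: E = 0.54 kcal/mol.
The cis isomer is lower by 0.54 kcal/mol.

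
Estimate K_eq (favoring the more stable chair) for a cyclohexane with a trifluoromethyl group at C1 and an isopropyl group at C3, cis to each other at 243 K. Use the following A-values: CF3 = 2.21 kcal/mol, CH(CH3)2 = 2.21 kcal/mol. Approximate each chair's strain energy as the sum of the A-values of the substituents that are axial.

K ≈ 9454

C1 and C3 have the same parity, so for the cis isomer the two substituents are e,e in one chair and a,a in the other.
Chair I (trifluoromethyl axial, isopropyl axial): E = 4.42 kcal/mol; chair II (trifluoromethyl equatorial, isopropyl equatorial): E = 0.00 kcal/mol.
ΔG = 4.42 kcal/mol between the two chairs.
K = exp(ΔG/RT) with R = 1.987×10⁻³ kcal mol⁻¹ K⁻¹ and T = 243 K gives K ≈ 9.45e+03.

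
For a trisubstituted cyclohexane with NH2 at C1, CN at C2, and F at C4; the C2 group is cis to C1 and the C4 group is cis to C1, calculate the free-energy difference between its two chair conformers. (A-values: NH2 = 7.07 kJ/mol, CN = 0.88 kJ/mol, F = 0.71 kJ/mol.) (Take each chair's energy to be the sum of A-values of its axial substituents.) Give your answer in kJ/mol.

5.48 kJ/mol

Chair I (amino axial, cyano equatorial, fluoro equatorial): E = 7.07 kJ/mol.
Chair II (amino equatorial, cyano axial, fluoro axial): E = 1.59 kJ/mol.
ΔE = 7.07 − 1.59 = 5.48 kJ/mol; chair II is more stable.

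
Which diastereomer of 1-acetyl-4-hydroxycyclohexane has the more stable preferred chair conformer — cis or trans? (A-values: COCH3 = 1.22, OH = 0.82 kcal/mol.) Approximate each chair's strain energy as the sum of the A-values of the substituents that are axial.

trans

At 1,4 positions (parity opposite): cis → (a,e or e,a); trans → (e,e or a,a).
Best chair for cis: E = 0.82 kcal/mol; best chair for trans: E = 0.00 kcal/mol.
The trans isomer is lower by 0.82 kcal/mol.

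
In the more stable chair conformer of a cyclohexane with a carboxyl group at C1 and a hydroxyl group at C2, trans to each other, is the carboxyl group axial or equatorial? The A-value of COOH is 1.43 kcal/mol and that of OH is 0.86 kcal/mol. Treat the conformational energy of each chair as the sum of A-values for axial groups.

equatorial

C1 and C2 have opposite parity, so for the trans isomer the two substituents are e,e in one chair and a,a in the other.
Chair I (carboxyl axial, hydroxyl axial): E = 2.29 kcal/mol.
Chair II (carboxyl equatorial, hydroxyl equatorial): E = 0.00 kcal/mol.
Chair II is the more stable (lower-energy) conformer, and in that chair the carboxyl group is equatorial.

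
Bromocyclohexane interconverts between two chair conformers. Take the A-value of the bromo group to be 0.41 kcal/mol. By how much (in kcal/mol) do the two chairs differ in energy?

0.41 kcal/mol

A monosubstituted cyclohexane has one chair with the bromo group axial (E = A = 0.41 kcal/mol) and one with it equatorial (E = 0).
ΔE = 0.41 − 0 = 0.41 kcal/mol.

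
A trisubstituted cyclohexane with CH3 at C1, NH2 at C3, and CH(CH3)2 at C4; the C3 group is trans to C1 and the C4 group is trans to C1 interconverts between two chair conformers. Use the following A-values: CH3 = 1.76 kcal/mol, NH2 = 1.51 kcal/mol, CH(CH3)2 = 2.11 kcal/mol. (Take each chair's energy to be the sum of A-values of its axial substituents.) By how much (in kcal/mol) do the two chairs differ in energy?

2.36 kcal/mol

Chair I (methyl axial, amino equatorial, isopropyl axial): E = 3.87 kcal/mol.
Chair II (methyl equatorial, amino axial, isopropyl equatorial): E = 1.51 kcal/mol.
ΔE = 3.87 − 1.51 = 2.36 kcal/mol; chair II is more stable.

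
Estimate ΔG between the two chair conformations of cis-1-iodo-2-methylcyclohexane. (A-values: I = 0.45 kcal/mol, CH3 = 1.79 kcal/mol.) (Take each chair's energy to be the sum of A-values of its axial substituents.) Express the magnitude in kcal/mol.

1.34 kcal/mol

C1 and C2 have opposite parity, so for the cis isomer the two substituents are one axial and one equatorial in each chair.
Chair I (iodo axial, methyl equatorial): E = 0.45 kcal/mol.
Chair II (iodo equatorial, methyl axial): E = 1.79 kcal/mol.
ΔE = 1.79 − 0.45 = 1.34 kcal/mol; chair I is more stable.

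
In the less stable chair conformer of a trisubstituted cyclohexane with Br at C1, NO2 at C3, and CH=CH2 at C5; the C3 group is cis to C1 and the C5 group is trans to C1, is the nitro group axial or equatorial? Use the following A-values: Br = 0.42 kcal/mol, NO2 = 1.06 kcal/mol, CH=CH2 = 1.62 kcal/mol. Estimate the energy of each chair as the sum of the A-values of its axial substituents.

equatorial

Chair I (bromo axial, nitro axial, vinyl equatorial): E = 1.48 kcal/mol.
Chair II (bromo equatorial, nitro equatorial, vinyl axial): E = 1.62 kcal/mol.
Chair II is the less stable (higher-energy) conformer, and in that chair the nitro group is equatorial.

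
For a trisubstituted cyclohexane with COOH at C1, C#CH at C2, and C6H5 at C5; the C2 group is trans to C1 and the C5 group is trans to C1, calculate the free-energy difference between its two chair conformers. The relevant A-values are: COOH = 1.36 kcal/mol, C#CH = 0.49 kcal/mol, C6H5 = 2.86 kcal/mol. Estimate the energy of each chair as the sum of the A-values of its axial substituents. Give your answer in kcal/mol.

Chair I (carboxyl axial, ethynyl axial, phenyl equatorial): E = 1.85 kcal/mol.
Chair II (carboxyl equatorial, ethynyl equatorial, phenyl axial): E = 2.86 kcal/mol.
ΔE = 2.86 − 1.85 = 1.01 kcal/mol; chair I is more stable.

1.01 kcal/mol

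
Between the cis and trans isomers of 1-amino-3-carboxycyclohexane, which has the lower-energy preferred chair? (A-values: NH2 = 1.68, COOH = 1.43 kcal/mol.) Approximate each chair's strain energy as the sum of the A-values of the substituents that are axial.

At 1,3 positions (parity same): cis → (e,e or a,a); trans → (a,e or e,a).
Best chair for cis: E = 0.00 kcal/mol; best chair for trans: E = 1.43 kcal/mol.
The cis isomer is lower by 1.43 kcal/mol.

cis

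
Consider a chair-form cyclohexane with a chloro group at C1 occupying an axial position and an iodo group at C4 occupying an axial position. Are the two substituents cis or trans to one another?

C1 and C4 have opposite parity, so their axial bonds point in opposite directions.
With opposite-parity carbons, two substituents on the same face are one axial and one equatorial; opposite faces give both axial or both equatorial.
Here the groups are axial/axial → opposite face → trans.

trans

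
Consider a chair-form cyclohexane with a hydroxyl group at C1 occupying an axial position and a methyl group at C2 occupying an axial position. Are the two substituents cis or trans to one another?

C1 and C2 have opposite parity, so their axial bonds point in opposite directions.
With opposite-parity carbons, two substituents on the same face are one axial and one equatorial; opposite faces give both axial or both equatorial.
Here the groups are axial/axial → opposite face → trans.

trans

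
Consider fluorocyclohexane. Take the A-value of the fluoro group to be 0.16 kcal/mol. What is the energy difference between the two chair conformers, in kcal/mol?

A monosubstituted cyclohexane has one chair with the fluoro group axial (E = A = 0.16 kcal/mol) and one with it equatorial (E = 0).
ΔE = 0.16 − 0 = 0.16 kcal/mol.

0.16 kcal/mol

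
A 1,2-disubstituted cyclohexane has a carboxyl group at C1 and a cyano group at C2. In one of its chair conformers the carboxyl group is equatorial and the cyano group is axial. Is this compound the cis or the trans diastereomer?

cis

C1 and C2 have opposite parity, so their axial bonds point in opposite directions.
With opposite-parity carbons, two substituents on the same face are one axial and one equatorial; opposite faces give both axial or both equatorial.
Here the groups are equatorial/axial → same face → cis.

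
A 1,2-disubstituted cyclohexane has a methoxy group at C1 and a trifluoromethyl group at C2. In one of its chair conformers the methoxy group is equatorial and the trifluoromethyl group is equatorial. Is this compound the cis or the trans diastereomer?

trans

C1 and C2 have opposite parity, so their axial bonds point in opposite directions.
With opposite-parity carbons, two substituents on the same face are one axial and one equatorial; opposite faces give both axial or both equatorial.
Here the groups are equatorial/equatorial → opposite face → trans.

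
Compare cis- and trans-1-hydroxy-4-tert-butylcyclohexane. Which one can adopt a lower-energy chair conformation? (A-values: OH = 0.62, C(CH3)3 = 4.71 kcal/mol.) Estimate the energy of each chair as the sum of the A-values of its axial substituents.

trans

At 1,4 positions (parity opposite): cis → (a,e or e,a); trans → (e,e or a,a).
Best chair for cis: E = 0.62 kcal/mol; best chair for trans: E = 0.00 kcal/mol.
The trans isomer is lower by 0.62 kcal/mol.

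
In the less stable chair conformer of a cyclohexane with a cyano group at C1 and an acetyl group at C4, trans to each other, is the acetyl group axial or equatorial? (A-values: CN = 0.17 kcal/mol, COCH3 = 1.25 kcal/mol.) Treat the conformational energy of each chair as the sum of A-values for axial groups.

axial

C1 and C4 have opposite parity, so for the trans isomer the two substituents are e,e in one chair and a,a in the other.
Chair I (cyano axial, acetyl axial): E = 1.42 kcal/mol.
Chair II (cyano equatorial, acetyl equatorial): E = 0.00 kcal/mol.
Chair I is the less stable (higher-energy) conformer, and in that chair the acetyl group is axial.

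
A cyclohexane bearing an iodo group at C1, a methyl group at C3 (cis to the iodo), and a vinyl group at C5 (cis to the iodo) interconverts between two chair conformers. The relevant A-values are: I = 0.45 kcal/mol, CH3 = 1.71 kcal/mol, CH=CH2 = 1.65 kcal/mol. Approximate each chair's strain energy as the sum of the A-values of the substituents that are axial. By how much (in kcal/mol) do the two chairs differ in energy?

3.81 kcal/mol

Chair I (iodo axial, methyl axial, vinyl axial): E = 3.81 kcal/mol.
Chair II (iodo equatorial, methyl equatorial, vinyl equatorial): E = 0.00 kcal/mol.
ΔE = 3.81 − 0.00 = 3.81 kcal/mol; chair II is more stable.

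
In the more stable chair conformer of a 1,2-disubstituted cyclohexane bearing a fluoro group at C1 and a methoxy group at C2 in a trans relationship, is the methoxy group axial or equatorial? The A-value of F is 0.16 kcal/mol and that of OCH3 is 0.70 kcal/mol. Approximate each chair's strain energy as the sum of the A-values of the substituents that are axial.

equatorial

C1 and C2 have opposite parity, so for the trans isomer the two substituents are e,e in one chair and a,a in the other.
Chair I (fluoro axial, methoxy axial): E = 0.86 kcal/mol.
Chair II (fluoro equatorial, methoxy equatorial): E = 0.00 kcal/mol.
Chair II is the more stable (lower-energy) conformer, and in that chair the methoxy group is equatorial.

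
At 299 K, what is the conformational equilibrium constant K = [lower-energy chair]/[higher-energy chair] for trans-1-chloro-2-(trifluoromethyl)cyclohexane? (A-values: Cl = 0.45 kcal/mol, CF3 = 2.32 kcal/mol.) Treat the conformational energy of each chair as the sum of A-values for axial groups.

C1 and C2 have opposite parity, so for the trans isomer the two substituents are e,e in one chair and a,a in the other.
Chair I (chloro axial, trifluoromethyl axial): E = 2.77 kcal/mol; chair II (chloro equatorial, trifluoromethyl equatorial): E = 0.00 kcal/mol.
ΔG = 2.77 kcal/mol between the two chairs.
K = exp(ΔG/RT) with R = 1.987×10⁻³ kcal mol⁻¹ K⁻¹ and T = 299 K gives K ≈ 106.

K ≈ 106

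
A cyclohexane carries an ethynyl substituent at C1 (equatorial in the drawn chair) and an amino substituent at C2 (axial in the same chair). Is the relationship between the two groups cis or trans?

cis

C1 and C2 have opposite parity, so their axial bonds point in opposite directions.
With opposite-parity carbons, two substituents on the same face are one axial and one equatorial; opposite faces give both axial or both equatorial.
Here the groups are equatorial/axial → same face → cis.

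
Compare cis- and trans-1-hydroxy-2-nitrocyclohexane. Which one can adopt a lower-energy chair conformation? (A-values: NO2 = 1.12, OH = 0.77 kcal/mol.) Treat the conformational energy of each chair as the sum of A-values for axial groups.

At 1,2 positions (parity opposite): cis → (a,e or e,a); trans → (e,e or a,a).
Best chair for cis: E = 0.77 kcal/mol; best chair for trans: E = 0.00 kcal/mol.
The trans isomer is lower by 0.77 kcal/mol.

trans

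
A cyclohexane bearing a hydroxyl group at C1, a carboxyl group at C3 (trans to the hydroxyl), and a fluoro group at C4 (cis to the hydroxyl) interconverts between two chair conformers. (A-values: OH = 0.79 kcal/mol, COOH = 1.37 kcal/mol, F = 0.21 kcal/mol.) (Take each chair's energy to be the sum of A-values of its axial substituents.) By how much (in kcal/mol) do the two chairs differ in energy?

0.79 kcal/mol

Chair I (hydroxyl axial, carboxyl equatorial, fluoro equatorial): E = 0.79 kcal/mol.
Chair II (hydroxyl equatorial, carboxyl axial, fluoro axial): E = 1.58 kcal/mol.
ΔE = 1.58 − 0.79 = 0.79 kcal/mol; chair I is more stable.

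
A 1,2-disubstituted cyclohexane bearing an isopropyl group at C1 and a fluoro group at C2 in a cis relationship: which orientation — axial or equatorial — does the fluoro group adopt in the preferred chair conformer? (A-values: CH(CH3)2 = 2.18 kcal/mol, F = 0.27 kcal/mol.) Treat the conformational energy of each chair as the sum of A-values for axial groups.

C1 and C2 have opposite parity, so for the cis isomer the two substituents are one axial and one equatorial in each chair.
Chair I (isopropyl axial, fluoro equatorial): E = 2.18 kcal/mol.
Chair II (isopropyl equatorial, fluoro axial): E = 0.27 kcal/mol.
Chair II is the more stable (lower-energy) conformer, and in that chair the fluoro group is axial.

axial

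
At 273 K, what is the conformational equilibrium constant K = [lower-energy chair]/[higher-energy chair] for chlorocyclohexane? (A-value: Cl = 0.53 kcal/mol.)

One chair has the chloro group axial (E = 0.53 kcal/mol) and the other has it equatorial (E = 0).
ΔG = 0.53 kcal/mol between the two chairs.
K = exp(ΔG/RT) with R = 1.987×10⁻³ kcal mol⁻¹ K⁻¹ and T = 273 K gives K ≈ 2.66.

K ≈ 2.66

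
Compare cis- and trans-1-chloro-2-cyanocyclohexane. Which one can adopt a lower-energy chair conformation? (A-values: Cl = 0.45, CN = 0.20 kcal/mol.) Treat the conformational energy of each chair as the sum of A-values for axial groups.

trans

At 1,2 positions (parity opposite): cis → (a,e or e,a); trans → (e,e or a,a).
Best chair for cis: E = 0.20 kcal/mol; best chair for trans: E = 0.00 kcal/mol.
The trans isomer is lower by 0.20 kcal/mol.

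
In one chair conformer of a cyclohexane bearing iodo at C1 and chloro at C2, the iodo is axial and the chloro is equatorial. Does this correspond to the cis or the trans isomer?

cis

C1 and C2 have opposite parity, so their axial bonds point in opposite directions.
With opposite-parity carbons, two substituents on the same face are one axial and one equatorial; opposite faces give both axial or both equatorial.
Here the groups are axial/equatorial → same face → cis.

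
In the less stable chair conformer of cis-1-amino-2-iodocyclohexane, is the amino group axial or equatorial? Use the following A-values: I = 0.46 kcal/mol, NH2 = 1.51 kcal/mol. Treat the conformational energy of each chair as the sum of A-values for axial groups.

axial

C1 and C2 have opposite parity, so for the cis isomer the two substituents are one axial and one equatorial in each chair.
Chair I (iodo axial, amino equatorial): E = 0.46 kcal/mol.
Chair II (iodo equatorial, amino axial): E = 1.51 kcal/mol.
Chair II is the less stable (higher-energy) conformer, and in that chair the amino group is axial.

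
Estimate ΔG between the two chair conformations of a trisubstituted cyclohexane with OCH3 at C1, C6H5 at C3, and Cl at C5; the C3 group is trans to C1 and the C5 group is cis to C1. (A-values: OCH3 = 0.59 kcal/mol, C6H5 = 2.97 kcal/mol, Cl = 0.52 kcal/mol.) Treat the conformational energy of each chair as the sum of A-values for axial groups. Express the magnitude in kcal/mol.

Chair I (methoxy axial, phenyl equatorial, chloro axial): E = 1.11 kcal/mol.
Chair II (methoxy equatorial, phenyl axial, chloro equatorial): E = 2.97 kcal/mol.
ΔE = 2.97 − 1.11 = 1.86 kcal/mol; chair I is more stable.

1.86 kcal/mol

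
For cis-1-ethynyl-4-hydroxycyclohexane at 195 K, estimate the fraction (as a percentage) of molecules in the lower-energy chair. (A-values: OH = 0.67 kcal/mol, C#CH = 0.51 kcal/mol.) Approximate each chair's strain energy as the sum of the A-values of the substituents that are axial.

C1 and C4 have opposite parity, so for the cis isomer the two substituents are one axial and one equatorial in each chair.
Chair I (hydroxyl axial, ethynyl equatorial): E = 0.67 kcal/mol; chair II (hydroxyl equatorial, ethynyl axial): E = 0.51 kcal/mol.
ΔG = 0.16 kcal/mol between the two chairs.
K = exp(ΔG/RT) with R = 1.987×10⁻³ kcal mol⁻¹ K⁻¹ and T = 195 K gives K ≈ 1.51.
Fraction in the lower-energy chair = K/(K+1) = 60.2%.

60.2%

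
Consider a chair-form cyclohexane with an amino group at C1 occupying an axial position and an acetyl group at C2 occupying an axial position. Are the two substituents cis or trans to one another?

C1 and C2 have opposite parity, so their axial bonds point in opposite directions.
With opposite-parity carbons, two substituents on the same face are one axial and one equatorial; opposite faces give both axial or both equatorial.
Here the groups are axial/axial → opposite face → trans.

trans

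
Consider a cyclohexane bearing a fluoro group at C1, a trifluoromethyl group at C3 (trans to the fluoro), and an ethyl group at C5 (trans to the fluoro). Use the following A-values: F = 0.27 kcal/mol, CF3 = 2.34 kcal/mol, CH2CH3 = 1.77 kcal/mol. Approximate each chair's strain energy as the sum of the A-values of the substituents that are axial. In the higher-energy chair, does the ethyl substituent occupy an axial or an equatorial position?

Chair I (fluoro axial, trifluoromethyl equatorial, ethyl equatorial): E = 0.27 kcal/mol.
Chair II (fluoro equatorial, trifluoromethyl axial, ethyl axial): E = 4.11 kcal/mol.
Chair II is the less stable (higher-energy) conformer, and in that chair the ethyl group is axial.

axial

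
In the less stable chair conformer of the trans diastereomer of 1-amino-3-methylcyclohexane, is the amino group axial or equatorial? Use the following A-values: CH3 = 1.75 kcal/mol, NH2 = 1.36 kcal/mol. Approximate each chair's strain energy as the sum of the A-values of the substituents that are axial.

equatorial

C1 and C3 have the same parity, so for the trans isomer the two substituents are one axial and one equatorial in each chair.
Chair I (methyl axial, amino equatorial): E = 1.75 kcal/mol.
Chair II (methyl equatorial, amino axial): E = 1.36 kcal/mol.
Chair I is the less stable (higher-energy) conformer, and in that chair the amino group is equatorial.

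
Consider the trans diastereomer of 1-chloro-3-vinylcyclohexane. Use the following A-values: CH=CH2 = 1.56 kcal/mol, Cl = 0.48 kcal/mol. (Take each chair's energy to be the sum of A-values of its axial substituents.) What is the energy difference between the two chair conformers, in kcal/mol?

1.08 kcal/mol

C1 and C3 have the same parity, so for the trans isomer the two substituents are one axial and one equatorial in each chair.
Chair I (vinyl axial, chloro equatorial): E = 1.56 kcal/mol.
Chair II (vinyl equatorial, chloro axial): E = 0.48 kcal/mol.
ΔE = 1.56 − 0.48 = 1.08 kcal/mol; chair II is more stable.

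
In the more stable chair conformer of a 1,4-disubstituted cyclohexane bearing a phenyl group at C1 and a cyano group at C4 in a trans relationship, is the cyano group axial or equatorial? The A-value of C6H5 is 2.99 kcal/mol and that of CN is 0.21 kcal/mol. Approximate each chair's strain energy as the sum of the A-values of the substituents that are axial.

C1 and C4 have opposite parity, so for the trans isomer the two substituents are e,e in one chair and a,a in the other.
Chair I (phenyl axial, cyano axial): E = 3.20 kcal/mol.
Chair II (phenyl equatorial, cyano equatorial): E = 0.00 kcal/mol.
Chair II is the more stable (lower-energy) conformer, and in that chair the cyano group is equatorial.

equatorial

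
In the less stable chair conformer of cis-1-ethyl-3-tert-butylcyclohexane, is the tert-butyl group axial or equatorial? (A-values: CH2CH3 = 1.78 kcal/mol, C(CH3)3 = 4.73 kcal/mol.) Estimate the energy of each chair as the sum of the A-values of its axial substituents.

axial

C1 and C3 have the same parity, so for the cis isomer the two substituents are e,e in one chair and a,a in the other.
Chair I (ethyl axial, tert-butyl axial): E = 6.51 kcal/mol.
Chair II (ethyl equatorial, tert-butyl equatorial): E = 0.00 kcal/mol.
Chair I is the less stable (higher-energy) conformer, and in that chair the tert-butyl group is axial.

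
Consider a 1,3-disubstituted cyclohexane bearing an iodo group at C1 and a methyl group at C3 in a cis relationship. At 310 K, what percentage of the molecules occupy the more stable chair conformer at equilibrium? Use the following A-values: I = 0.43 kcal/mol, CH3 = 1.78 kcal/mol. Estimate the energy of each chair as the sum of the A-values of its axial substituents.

97.3%

C1 and C3 have the same parity, so for the cis isomer the two substituents are e,e in one chair and a,a in the other.
Chair I (iodo axial, methyl axial): E = 2.21 kcal/mol; chair II (iodo equatorial, methyl equatorial): E = 0.00 kcal/mol.
ΔG = 2.21 kcal/mol between the two chairs.
K = exp(ΔG/RT) with R = 1.987×10⁻³ kcal mol⁻¹ K⁻¹ and T = 310 K gives K ≈ 36.2.
Fraction in the lower-energy chair = K/(K+1) = 97.3%.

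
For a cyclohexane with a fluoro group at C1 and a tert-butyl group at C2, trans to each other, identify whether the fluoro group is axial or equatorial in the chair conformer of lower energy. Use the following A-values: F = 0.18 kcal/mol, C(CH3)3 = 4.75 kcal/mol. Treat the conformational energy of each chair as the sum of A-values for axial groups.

C1 and C2 have opposite parity, so for the trans isomer the two substituents are e,e in one chair and a,a in the other.
Chair I (fluoro axial, tert-butyl axial): E = 4.93 kcal/mol.
Chair II (fluoro equatorial, tert-butyl equatorial): E = 0.00 kcal/mol.
Chair II is the more stable (lower-energy) conformer, and in that chair the fluoro group is equatorial.

equatorial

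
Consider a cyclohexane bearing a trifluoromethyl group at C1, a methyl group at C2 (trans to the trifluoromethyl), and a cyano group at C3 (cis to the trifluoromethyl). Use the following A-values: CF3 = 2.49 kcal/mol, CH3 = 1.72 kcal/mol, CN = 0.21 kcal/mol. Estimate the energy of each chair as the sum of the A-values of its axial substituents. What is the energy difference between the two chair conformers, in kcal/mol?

4.42 kcal/mol

Chair I (trifluoromethyl axial, methyl axial, cyano axial): E = 4.42 kcal/mol.
Chair II (trifluoromethyl equatorial, methyl equatorial, cyano equatorial): E = 0.00 kcal/mol.
ΔE = 4.42 − 0.00 = 4.42 kcal/mol; chair II is more stable.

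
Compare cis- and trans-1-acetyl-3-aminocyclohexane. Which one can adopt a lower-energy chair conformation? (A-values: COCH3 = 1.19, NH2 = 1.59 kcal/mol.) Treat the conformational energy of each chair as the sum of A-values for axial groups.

cis

At 1,3 positions (parity same): cis → (e,e or a,a); trans → (a,e or e,a).
Best chair for cis: E = 0.00 kcal/mol; best chair for trans: E = 1.19 kcal/mol.
The cis isomer is lower by 1.19 kcal/mol.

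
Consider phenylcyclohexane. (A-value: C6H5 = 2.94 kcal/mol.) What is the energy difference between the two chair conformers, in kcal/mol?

2.94 kcal/mol

A monosubstituted cyclohexane has one chair with the phenyl group axial (E = A = 2.94 kcal/mol) and one with it equatorial (E = 0).
ΔE = 2.94 − 0 = 2.94 kcal/mol.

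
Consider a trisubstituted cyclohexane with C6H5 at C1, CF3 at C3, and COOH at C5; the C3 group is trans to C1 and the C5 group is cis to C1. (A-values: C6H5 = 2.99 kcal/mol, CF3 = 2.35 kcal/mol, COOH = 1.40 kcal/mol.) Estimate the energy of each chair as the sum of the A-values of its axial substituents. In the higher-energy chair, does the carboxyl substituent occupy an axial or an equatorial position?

axial

Chair I (phenyl axial, trifluoromethyl equatorial, carboxyl axial): E = 4.39 kcal/mol.
Chair II (phenyl equatorial, trifluoromethyl axial, carboxyl equatorial): E = 2.35 kcal/mol.
Chair I is the less stable (higher-energy) conformer, and in that chair the carboxyl group is axial.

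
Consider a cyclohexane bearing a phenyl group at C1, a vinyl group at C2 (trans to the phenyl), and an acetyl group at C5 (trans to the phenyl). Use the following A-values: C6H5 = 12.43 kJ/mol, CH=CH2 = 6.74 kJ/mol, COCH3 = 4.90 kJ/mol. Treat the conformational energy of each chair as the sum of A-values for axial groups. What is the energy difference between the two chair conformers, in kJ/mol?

14.27 kJ/mol

Chair I (phenyl axial, vinyl axial, acetyl equatorial): E = 19.17 kJ/mol.
Chair II (phenyl equatorial, vinyl equatorial, acetyl axial): E = 4.90 kJ/mol.
ΔE = 19.17 − 4.90 = 14.27 kJ/mol; chair II is more stable.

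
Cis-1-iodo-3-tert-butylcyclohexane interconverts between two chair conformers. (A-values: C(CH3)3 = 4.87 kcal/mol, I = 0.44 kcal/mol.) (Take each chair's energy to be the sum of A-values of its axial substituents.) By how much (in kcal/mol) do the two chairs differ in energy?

C1 and C3 have the same parity, so for the cis isomer the two substituents are e,e in one chair and a,a in the other.
Chair I (tert-butyl axial, iodo axial): E = 5.31 kcal/mol.
Chair II (tert-butyl equatorial, iodo equatorial): E = 0.00 kcal/mol.
ΔE = 5.31 − 0.00 = 5.31 kcal/mol; chair II is more stable.

5.31 kcal/mol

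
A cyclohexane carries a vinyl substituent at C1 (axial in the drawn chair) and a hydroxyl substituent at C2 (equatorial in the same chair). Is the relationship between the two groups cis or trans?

C1 and C2 have opposite parity, so their axial bonds point in opposite directions.
With opposite-parity carbons, two substituents on the same face are one axial and one equatorial; opposite faces give both axial or both equatorial.
Here the groups are axial/equatorial → same face → cis.

cis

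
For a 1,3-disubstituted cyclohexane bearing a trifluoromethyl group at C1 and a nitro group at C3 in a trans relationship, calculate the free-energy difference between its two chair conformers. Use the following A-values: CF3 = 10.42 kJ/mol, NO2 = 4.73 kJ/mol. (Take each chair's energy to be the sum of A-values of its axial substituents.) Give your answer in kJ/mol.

C1 and C3 have the same parity, so for the trans isomer the two substituents are one axial and one equatorial in each chair.
Chair I (trifluoromethyl axial, nitro equatorial): E = 10.42 kJ/mol.
Chair II (trifluoromethyl equatorial, nitro axial): E = 4.73 kJ/mol.
ΔE = 10.42 − 4.73 = 5.69 kJ/mol; chair II is more stable.

5.69 kJ/mol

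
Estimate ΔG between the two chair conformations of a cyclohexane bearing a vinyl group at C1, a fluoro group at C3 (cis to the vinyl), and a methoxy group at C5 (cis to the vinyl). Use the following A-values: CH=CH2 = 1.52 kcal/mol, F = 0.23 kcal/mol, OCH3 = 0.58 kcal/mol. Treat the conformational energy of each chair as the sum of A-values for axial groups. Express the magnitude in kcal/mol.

2.33 kcal/mol

Chair I (vinyl axial, fluoro axial, methoxy axial): E = 2.33 kcal/mol.
Chair II (vinyl equatorial, fluoro equatorial, methoxy equatorial): E = 0.00 kcal/mol.
ΔE = 2.33 − 0.00 = 2.33 kcal/mol; chair II is more stable.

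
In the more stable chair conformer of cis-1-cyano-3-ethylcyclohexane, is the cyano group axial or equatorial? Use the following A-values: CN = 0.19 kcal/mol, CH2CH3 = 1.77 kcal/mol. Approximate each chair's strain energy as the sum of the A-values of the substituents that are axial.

equatorial

C1 and C3 have the same parity, so for the cis isomer the two substituents are e,e in one chair and a,a in the other.
Chair I (cyano axial, ethyl axial): E = 1.96 kcal/mol.
Chair II (cyano equatorial, ethyl equatorial): E = 0.00 kcal/mol.
Chair II is the more stable (lower-energy) conformer, and in that chair the cyano group is equatorial.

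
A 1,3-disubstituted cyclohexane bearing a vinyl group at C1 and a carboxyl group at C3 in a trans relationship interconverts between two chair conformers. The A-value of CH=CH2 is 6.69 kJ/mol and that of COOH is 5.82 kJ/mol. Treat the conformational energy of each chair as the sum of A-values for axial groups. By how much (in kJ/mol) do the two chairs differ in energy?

0.87 kJ/mol

C1 and C3 have the same parity, so for the trans isomer the two substituents are one axial and one equatorial in each chair.
Chair I (vinyl axial, carboxyl equatorial): E = 6.69 kJ/mol.
Chair II (vinyl equatorial, carboxyl axial): E = 5.82 kJ/mol.
ΔE = 6.69 − 5.82 = 0.87 kJ/mol; chair II is more stable.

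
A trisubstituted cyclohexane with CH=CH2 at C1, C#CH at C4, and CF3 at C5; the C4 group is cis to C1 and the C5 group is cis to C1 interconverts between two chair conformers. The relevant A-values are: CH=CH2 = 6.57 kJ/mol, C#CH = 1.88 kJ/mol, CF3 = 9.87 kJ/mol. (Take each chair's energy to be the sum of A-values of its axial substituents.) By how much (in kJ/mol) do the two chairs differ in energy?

14.56 kJ/mol

Chair I (vinyl axial, ethynyl equatorial, trifluoromethyl axial): E = 16.44 kJ/mol.
Chair II (vinyl equatorial, ethynyl axial, trifluoromethyl equatorial): E = 1.88 kJ/mol.
ΔE = 16.44 − 1.88 = 14.56 kJ/mol; chair II is more stable.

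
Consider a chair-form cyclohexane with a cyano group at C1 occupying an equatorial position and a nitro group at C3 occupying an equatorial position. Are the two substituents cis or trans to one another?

C1 and C3 have the same parity, so their axial bonds point in the same direction.
With same-parity carbons, two substituents on the same face are both axial or both equatorial; opposite faces give one of each.
Here the groups are equatorial/equatorial → same face → cis.

cis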